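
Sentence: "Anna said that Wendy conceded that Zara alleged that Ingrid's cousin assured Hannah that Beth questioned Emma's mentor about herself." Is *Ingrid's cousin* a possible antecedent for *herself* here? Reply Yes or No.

*herself* is a reflexive; Principle A requires it to be bound within its binding domain — the clause headed by 'questioned'.
— Ingrid's cousin: subject of the clause headed by 'assured'; c-commands the reflexive but lies outside its binding domain — cannot bind it (Principle A).

No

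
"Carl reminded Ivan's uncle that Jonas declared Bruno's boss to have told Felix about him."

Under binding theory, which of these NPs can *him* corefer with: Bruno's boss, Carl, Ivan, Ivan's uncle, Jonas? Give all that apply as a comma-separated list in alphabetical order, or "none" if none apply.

Carl, Ivan, Ivan's uncle, Jonas

*him* is a pronoun; Principle B requires it to be free in its binding domain — the clause headed by 'told'.
— Bruno's boss: subject of the clause headed by 'told'; c-commands the pronoun within its binding domain — blocked (Principle B).
— Carl: subject of the matrix clause; c-commands the pronoun but lies outside its binding domain — allowed.
— Ivan: possessor inside the object DP of the matrix clause; does not c-command the pronoun — Principle B does not apply; allowed.
— Ivan's uncle: object of the matrix clause; c-commands the pronoun but lies outside its binding domain — allowed.
— Jonas: subject of the clause headed by 'declared'; c-commands the pronoun but lies outside its binding domain — allowed.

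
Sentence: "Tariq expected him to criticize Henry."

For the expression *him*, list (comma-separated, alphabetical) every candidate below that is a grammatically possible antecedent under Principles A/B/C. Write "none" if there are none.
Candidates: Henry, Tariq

none

*him* is a pronoun; Principle B requires it to be free in its binding domain — the matrix clause.
— Henry: object of the clause headed by 'criticize'; is c-commanded by the pronoun; coreference would bind this R-expression — blocked (Principle C).
— Tariq: subject of the matrix clause; c-commands the pronoun within its binding domain — blocked (Principle B).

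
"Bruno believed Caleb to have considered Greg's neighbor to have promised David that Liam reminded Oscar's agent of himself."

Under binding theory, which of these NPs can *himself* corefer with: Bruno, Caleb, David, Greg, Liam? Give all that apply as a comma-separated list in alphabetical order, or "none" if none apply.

Liam

*himself* is a reflexive; Principle A requires it to be bound within its binding domain — the clause headed by 'reminded'.
— Bruno: subject of the matrix clause; c-commands the reflexive but lies outside its binding domain — cannot bind it (Principle A).
— Caleb: subject of the clause headed by 'considered'; c-commands the reflexive but lies outside its binding domain — cannot bind it (Principle A).
— David: object of the clause headed by 'promised'; c-commands the reflexive but lies outside its binding domain — cannot bind it (Principle A).
— Greg: possessor inside the subject DP of the clause headed by 'promised'; does not c-command the reflexive — cannot bind it (Principle A).
— Liam: subject of the clause headed by 'reminded'; c-commands the reflexive within its binding domain — allowed (Principle A).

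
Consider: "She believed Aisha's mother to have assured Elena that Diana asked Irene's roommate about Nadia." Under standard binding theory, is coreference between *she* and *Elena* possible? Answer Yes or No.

No

*Elena* is an R-expression; Principle C requires it to be free (not bound by any c-commanding expression).
— she: subject of the matrix clause; the pronoun c-commands the R-expression — coreference blocked (Principle C).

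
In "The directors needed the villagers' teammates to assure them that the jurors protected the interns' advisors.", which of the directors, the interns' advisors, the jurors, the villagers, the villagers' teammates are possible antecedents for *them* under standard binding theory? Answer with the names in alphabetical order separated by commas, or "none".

the directors, the villagers

*them* is a pronoun; Principle B requires it to be free in its binding domain — the clause headed by 'assure'.
— the directors: subject of the matrix clause; c-commands the pronoun but lies outside its binding domain — allowed.
— the interns' advisors: object of the clause headed by 'protected'; is c-commanded by the pronoun; coreference would bind this R-expression — blocked (Principle C).
— the jurors: subject of the clause headed by 'protected'; is c-commanded by the pronoun; coreference would bind this R-expression — blocked (Principle C).
— the villagers: possessor inside the subject DP of the clause headed by 'assure'; does not c-command the pronoun — Principle B does not apply; allowed.
— the villagers' teammates: subject of the clause headed by 'assure'; c-commands the pronoun within its binding domain — blocked (Principle B).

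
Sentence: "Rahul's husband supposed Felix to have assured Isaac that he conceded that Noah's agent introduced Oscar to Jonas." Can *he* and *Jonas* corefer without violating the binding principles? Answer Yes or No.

*Jonas* is an R-expression; Principle C requires it to be free (not bound by any c-commanding expression).
— he: subject of the clause headed by 'conceded'; the pronoun c-commands the R-expression — coreference blocked (Principle C).

No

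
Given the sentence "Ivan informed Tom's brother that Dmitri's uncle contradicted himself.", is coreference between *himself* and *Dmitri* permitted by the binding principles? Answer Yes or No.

No

*himself* is a reflexive; Principle A requires it to be bound within its binding domain — the clause headed by 'contradicted'.
— Dmitri: possessor inside the subject DP of the clause headed by 'contradicted'; does not c-command the reflexive — cannot bind it (Principle A).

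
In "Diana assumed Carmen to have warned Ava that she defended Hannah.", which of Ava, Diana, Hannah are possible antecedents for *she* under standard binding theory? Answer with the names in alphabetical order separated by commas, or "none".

Ava, Diana

*she* is a pronoun; Principle B requires it to be free in its binding domain — the clause headed by 'defended'.
— Ava: object of the clause headed by 'warned'; c-commands the pronoun but lies outside its binding domain — allowed.
— Diana: subject of the matrix clause; c-commands the pronoun but lies outside its binding domain — allowed.
— Hannah: object of the clause headed by 'defended'; is c-commanded by the pronoun; coreference would bind this R-expression — blocked (Principle C).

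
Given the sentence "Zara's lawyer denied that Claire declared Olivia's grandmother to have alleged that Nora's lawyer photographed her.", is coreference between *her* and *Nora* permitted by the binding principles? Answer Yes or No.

*her* is a pronoun; Principle B requires it to be free in its binding domain — the clause headed by 'photographed'.
— Nora: possessor inside the subject DP of the clause headed by 'photographed'; does not c-command the pronoun — Principle B does not apply; allowed.

Yes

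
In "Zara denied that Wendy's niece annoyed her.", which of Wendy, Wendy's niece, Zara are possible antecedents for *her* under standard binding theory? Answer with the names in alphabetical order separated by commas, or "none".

*her* is a pronoun; Principle B requires it to be free in its binding domain — the clause headed by 'annoyed'.
— Wendy: possessor inside the subject DP of the clause headed by 'annoyed'; does not c-command the pronoun — Principle B does not apply; allowed.
— Wendy's niece: subject of the clause headed by 'annoyed'; c-commands the pronoun within its binding domain — blocked (Principle B).
— Zara: subject of the matrix clause; c-commands the pronoun but lies outside its binding domain — allowed.

Wendy, Zara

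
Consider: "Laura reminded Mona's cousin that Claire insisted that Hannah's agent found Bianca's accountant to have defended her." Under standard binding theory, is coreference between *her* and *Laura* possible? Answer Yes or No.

*Laura* is an R-expression; Principle C requires it to be free (not bound by any c-commanding expression).
— her: object of the clause headed by 'defended'; the pronoun does not c-command the R-expression — coreference allowed.

Yes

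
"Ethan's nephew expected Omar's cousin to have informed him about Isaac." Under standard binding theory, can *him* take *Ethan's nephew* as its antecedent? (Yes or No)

Yes

*him* is a pronoun; Principle B requires it to be free in its binding domain — the clause headed by 'informed'.
— Ethan's nephew: subject of the matrix clause; c-commands the pronoun but lies outside its binding domain — allowed.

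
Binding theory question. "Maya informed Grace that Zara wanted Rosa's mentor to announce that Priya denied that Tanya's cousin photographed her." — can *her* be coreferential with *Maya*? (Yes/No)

Yes

*her* is a pronoun; Principle B requires it to be free in its binding domain — the clause headed by 'photographed'.
— Maya: subject of the matrix clause; c-commands the pronoun but lies outside its binding domain — allowed.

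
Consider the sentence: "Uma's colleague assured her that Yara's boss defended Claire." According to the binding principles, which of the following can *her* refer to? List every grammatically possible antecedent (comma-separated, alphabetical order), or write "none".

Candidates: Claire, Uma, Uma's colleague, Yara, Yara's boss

Uma

*her* is a pronoun; Principle B requires it to be free in its binding domain — the matrix clause.
— Claire: object of the clause headed by 'defended'; is c-commanded by the pronoun; coreference would bind this R-expression — blocked (Principle C).
— Uma: possessor inside the subject DP of the matrix clause; does not c-command the pronoun — Principle B does not apply; allowed.
— Uma's colleague: subject of the matrix clause; c-commands the pronoun within its binding domain — blocked (Principle B).
— Yara: possessor inside the subject DP of the clause headed by 'defended'; is c-commanded by the pronoun; coreference would bind this R-expression — blocked (Principle C).
— Yara's boss: subject of the clause headed by 'defended'; is c-commanded by the pronoun; coreference would bind this R-expression — blocked (Principle C).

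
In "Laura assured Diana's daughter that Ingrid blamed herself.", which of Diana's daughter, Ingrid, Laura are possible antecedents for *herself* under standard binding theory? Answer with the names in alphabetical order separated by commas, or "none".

Ingrid

*herself* is a reflexive; Principle A requires it to be bound within its binding domain — the clause headed by 'blamed'.
— Diana's daughter: object of the matrix clause; c-commands the reflexive but lies outside its binding domain — cannot bind it (Principle A).
— Ingrid: subject of the clause headed by 'blamed'; c-commands the reflexive within its binding domain — allowed (Principle A).
— Laura: subject of the matrix clause; c-commands the reflexive but lies outside its binding domain — cannot bind it (Principle A).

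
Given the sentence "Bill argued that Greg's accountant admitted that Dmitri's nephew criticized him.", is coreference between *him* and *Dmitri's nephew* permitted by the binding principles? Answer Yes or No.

No

*him* is a pronoun; Principle B requires it to be free in its binding domain — the clause headed by 'criticized'.
— Dmitri's nephew: subject of the clause headed by 'criticized'; c-commands the pronoun within its binding domain — blocked (Principle B).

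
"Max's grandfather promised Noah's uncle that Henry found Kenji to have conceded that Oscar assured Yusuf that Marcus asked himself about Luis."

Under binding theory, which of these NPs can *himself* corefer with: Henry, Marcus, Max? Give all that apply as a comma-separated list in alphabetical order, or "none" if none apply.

Marcus

*himself* is a reflexive; Principle A requires it to be bound within its binding domain — the clause headed by 'asked'.
— Henry: subject of the clause headed by 'found'; c-commands the reflexive but lies outside its binding domain — cannot bind it (Principle A).
— Marcus: subject of the clause headed by 'asked'; c-commands the reflexive within its binding domain — allowed (Principle A).
— Max: possessor inside the subject DP of the matrix clause; does not c-command the reflexive — cannot bind it (Principle A).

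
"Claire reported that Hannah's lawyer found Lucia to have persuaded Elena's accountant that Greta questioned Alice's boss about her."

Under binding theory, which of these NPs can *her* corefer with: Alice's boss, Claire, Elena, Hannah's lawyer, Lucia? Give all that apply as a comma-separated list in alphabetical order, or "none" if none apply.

*her* is a pronoun; Principle B requires it to be free in its binding domain — the clause headed by 'questioned'.
— Alice's boss: object of the clause headed by 'questioned'; c-commands the pronoun within its binding domain — blocked (Principle B).
— Claire: subject of the matrix clause; c-commands the pronoun but lies outside its binding domain — allowed.
— Elena: possessor inside the object DP of the clause headed by 'persuaded'; does not c-command the pronoun — Principle B does not apply; allowed.
— Hannah's lawyer: subject of the clause headed by 'found'; c-commands the pronoun but lies outside its binding domain — allowed.
— Lucia: subject of the clause headed by 'persuaded'; c-commands the pronoun but lies outside its binding domain — allowed.

Claire, Elena, Hannah's lawyer, Lucia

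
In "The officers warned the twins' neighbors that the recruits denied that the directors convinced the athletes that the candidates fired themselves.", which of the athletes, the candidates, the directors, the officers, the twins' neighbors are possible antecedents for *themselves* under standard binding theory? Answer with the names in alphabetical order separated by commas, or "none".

the candidates

*themselves* is a reflexive; Principle A requires it to be bound within its binding domain — the clause headed by 'fired'.
— the athletes: object of the clause headed by 'convinced'; c-commands the reflexive but lies outside its binding domain — cannot bind it (Principle A).
— the candidates: subject of the clause headed by 'fired'; c-commands the reflexive within its binding domain — allowed (Principle A).
— the directors: subject of the clause headed by 'convinced'; c-commands the reflexive but lies outside its binding domain — cannot bind it (Principle A).
— the officers: subject of the matrix clause; c-commands the reflexive but lies outside its binding domain — cannot bind it (Principle A).
— the twins' neighbors: object of the matrix clause; c-commands the reflexive but lies outside its binding domain — cannot bind it (Principle A).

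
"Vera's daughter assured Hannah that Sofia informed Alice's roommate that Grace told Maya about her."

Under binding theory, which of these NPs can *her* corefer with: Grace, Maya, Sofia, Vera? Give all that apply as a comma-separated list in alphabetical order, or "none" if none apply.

*her* is a pronoun; Principle B requires it to be free in its binding domain — the clause headed by 'told'.
— Grace: subject of the clause headed by 'told'; c-commands the pronoun within its binding domain — blocked (Principle B).
— Maya: object of the clause headed by 'told'; c-commands the pronoun within its binding domain — blocked (Principle B).
— Sofia: subject of the clause headed by 'informed'; c-commands the pronoun but lies outside its binding domain — allowed.
— Vera: possessor inside the subject DP of the matrix clause; does not c-command the pronoun — Principle B does not apply; allowed.

Sofia, Vera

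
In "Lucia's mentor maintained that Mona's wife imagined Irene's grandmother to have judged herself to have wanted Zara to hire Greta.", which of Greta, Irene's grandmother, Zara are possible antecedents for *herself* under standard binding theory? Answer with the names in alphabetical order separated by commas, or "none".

*herself* is a reflexive; Principle A requires it to be bound within its binding domain — the clause headed by 'judged'.
— Greta: object of the clause headed by 'hire'; does not c-command the reflexive — cannot bind it (Principle A).
— Irene's grandmother: subject of the clause headed by 'judged'; c-commands the reflexive within its binding domain — allowed (Principle A).
— Zara: subject of the clause headed by 'hire'; does not c-command the reflexive — cannot bind it (Principle A).

Irene's grandmother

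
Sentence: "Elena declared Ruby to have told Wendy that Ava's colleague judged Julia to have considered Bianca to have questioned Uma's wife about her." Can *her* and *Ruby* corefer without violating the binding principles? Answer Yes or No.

Yes

*Ruby* is an R-expression; Principle C requires it to be free (not bound by any c-commanding expression).
— her: second object of the clause headed by 'questioned'; the pronoun does not c-command the R-expression — coreference allowed.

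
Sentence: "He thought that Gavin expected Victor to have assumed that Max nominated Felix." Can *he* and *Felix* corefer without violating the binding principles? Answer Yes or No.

*Felix* is an R-expression; Principle C requires it to be free (not bound by any c-commanding expression).
— he: subject of the matrix clause; the pronoun c-commands the R-expression — coreference blocked (Principle C).

No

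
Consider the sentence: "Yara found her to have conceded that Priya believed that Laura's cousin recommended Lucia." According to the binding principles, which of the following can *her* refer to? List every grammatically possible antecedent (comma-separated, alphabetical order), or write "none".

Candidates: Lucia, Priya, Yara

*her* is a pronoun; Principle B requires it to be free in its binding domain — the matrix clause.
— Lucia: object of the clause headed by 'recommended'; is c-commanded by the pronoun; coreference would bind this R-expression — blocked (Principle C).
— Priya: subject of the clause headed by 'believed'; is c-commanded by the pronoun; coreference would bind this R-expression — blocked (Principle C).
— Yara: subject of the matrix clause; c-commands the pronoun within its binding domain — blocked (Principle B).

none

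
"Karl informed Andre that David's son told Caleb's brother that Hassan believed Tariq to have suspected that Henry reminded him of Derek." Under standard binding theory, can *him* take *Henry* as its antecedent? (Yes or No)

*him* is a pronoun; Principle B requires it to be free in its binding domain — the clause headed by 'reminded'.
— Henry: subject of the clause headed by 'reminded'; c-commands the pronoun within its binding domain — blocked (Principle B).

No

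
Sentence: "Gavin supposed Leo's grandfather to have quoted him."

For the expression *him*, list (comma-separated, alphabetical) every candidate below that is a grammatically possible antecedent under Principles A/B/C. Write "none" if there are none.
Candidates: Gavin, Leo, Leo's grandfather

*him* is a pronoun; Principle B requires it to be free in its binding domain — the clause headed by 'quoted'.
— Gavin: subject of the matrix clause; c-commands the pronoun but lies outside its binding domain — allowed.
— Leo: possessor inside the subject DP of the clause headed by 'quoted'; does not c-command the pronoun — Principle B does not apply; allowed.
— Leo's grandfather: subject of the clause headed by 'quoted'; c-commands the pronoun within its binding domain — blocked (Principle B).

Gavin, Leo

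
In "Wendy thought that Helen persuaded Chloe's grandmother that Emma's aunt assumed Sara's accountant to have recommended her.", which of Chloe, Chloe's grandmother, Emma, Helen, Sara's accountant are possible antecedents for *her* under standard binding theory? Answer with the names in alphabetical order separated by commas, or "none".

Chloe, Chloe's grandmother, Emma, Helen

*her* is a pronoun; Principle B requires it to be free in its binding domain — the clause headed by 'recommended'.
— Chloe: possessor inside the object DP of the clause headed by 'persuaded'; does not c-command the pronoun — Principle B does not apply; allowed.
— Chloe's grandmother: object of the clause headed by 'persuaded'; c-commands the pronoun but lies outside its binding domain — allowed.
— Emma: possessor inside the subject DP of the clause headed by 'assumed'; does not c-command the pronoun — Principle B does not apply; allowed.
— Helen: subject of the clause headed by 'persuaded'; c-commands the pronoun but lies outside its binding domain — allowed.
— Sara's accountant: subject of the clause headed by 'recommended'; c-commands the pronoun within its binding domain — blocked (Principle B).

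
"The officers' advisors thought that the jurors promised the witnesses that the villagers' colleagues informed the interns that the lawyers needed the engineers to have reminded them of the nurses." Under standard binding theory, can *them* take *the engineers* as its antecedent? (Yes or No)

*them* is a pronoun; Principle B requires it to be free in its binding domain — the clause headed by 'reminded'.
— the engineers: subject of the clause headed by 'reminded'; c-commands the pronoun within its binding domain — blocked (Principle B).

No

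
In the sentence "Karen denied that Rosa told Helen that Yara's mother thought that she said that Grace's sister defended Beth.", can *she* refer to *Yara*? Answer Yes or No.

*she* is a pronoun; Principle B requires it to be free in its binding domain — the clause headed by 'said'.
— Yara: possessor inside the subject DP of the clause headed by 'thought'; does not c-command the pronoun — Principle B does not apply; allowed.

Yes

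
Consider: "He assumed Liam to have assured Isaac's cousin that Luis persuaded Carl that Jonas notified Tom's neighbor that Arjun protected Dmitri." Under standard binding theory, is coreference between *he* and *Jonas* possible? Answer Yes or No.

No

*Jonas* is an R-expression; Principle C requires it to be free (not bound by any c-commanding expression).
— he: subject of the matrix clause; the pronoun c-commands the R-expression — coreference blocked (Principle C).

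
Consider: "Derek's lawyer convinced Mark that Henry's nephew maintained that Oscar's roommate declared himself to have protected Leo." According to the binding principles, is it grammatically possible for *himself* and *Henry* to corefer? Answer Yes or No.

*himself* is a reflexive; Principle A requires it to be bound within its binding domain — the clause headed by 'declared'.
— Henry: possessor inside the subject DP of the clause headed by 'maintained'; does not c-command the reflexive — cannot bind it (Principle A).

No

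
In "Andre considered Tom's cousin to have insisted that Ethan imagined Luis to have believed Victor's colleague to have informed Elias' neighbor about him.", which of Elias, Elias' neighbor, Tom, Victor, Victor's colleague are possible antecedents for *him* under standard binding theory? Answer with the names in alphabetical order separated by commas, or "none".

Elias, Tom, Victor

*him* is a pronoun; Principle B requires it to be free in its binding domain — the clause headed by 'informed'.
— Elias: possessor inside the object DP of the clause headed by 'informed'; does not c-command the pronoun — Principle B does not apply; allowed.
— Elias' neighbor: object of the clause headed by 'informed'; c-commands the pronoun within its binding domain — blocked (Principle B).
— Tom: possessor inside the subject DP of the clause headed by 'insisted'; does not c-command the pronoun — Principle B does not apply; allowed.
— Victor: possessor inside the subject DP of the clause headed by 'informed'; does not c-command the pronoun — Principle B does not apply; allowed.
— Victor's colleague: subject of the clause headed by 'informed'; c-commands the pronoun within its binding domain — blocked (Principle B).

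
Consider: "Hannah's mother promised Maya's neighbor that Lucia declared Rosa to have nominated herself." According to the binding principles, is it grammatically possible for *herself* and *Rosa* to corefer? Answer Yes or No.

*herself* is a reflexive; Principle A requires it to be bound within its binding domain — the clause headed by 'nominated'.
— Rosa: subject of the clause headed by 'nominated'; c-commands the reflexive within its binding domain — allowed (Principle A).

Yes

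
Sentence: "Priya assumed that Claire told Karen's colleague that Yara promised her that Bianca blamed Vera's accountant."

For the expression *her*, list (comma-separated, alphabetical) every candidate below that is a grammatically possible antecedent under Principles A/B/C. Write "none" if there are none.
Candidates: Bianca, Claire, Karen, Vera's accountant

Claire, Karen

*her* is a pronoun; Principle B requires it to be free in its binding domain — the clause headed by 'promised'.
— Bianca: subject of the clause headed by 'blamed'; is c-commanded by the pronoun; coreference would bind this R-expression — blocked (Principle C).
— Claire: subject of the clause headed by 'told'; c-commands the pronoun but lies outside its binding domain — allowed.
— Karen: possessor inside the object DP of the clause headed by 'told'; does not c-command the pronoun — Principle B does not apply; allowed.
— Vera's accountant: object of the clause headed by 'blamed'; is c-commanded by the pronoun; coreference would bind this R-expression — blocked (Principle C).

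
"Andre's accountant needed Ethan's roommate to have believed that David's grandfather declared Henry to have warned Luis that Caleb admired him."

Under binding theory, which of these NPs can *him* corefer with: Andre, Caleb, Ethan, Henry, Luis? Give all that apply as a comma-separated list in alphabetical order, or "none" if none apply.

Andre, Ethan, Henry, Luis

*him* is a pronoun; Principle B requires it to be free in its binding domain — the clause headed by 'admired'.
— Andre: possessor inside the subject DP of the matrix clause; does not c-command the pronoun — Principle B does not apply; allowed.
— Caleb: subject of the clause headed by 'admired'; c-commands the pronoun within its binding domain — blocked (Principle B).
— Ethan: possessor inside the subject DP of the clause headed by 'believed'; does not c-command the pronoun — Principle B does not apply; allowed.
— Henry: subject of the clause headed by 'warned'; c-commands the pronoun but lies outside its binding domain — allowed.
— Luis: object of the clause headed by 'warned'; c-commands the pronoun but lies outside its binding domain — allowed.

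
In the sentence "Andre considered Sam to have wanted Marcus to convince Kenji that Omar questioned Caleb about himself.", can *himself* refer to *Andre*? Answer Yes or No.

No

*himself* is a reflexive; Principle A requires it to be bound within its binding domain — the clause headed by 'questioned'.
— Andre: subject of the matrix clause; c-commands the reflexive but lies outside its binding domain — cannot bind it (Principle A).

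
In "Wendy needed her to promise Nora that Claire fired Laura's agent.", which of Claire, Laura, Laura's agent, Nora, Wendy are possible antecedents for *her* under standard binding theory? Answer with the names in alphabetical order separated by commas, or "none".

*her* is a pronoun; Principle B requires it to be free in its binding domain — the matrix clause.
— Claire: subject of the clause headed by 'fired'; is c-commanded by the pronoun; coreference would bind this R-expression — blocked (Principle C).
— Laura: possessor inside the object DP of the clause headed by 'fired'; is c-commanded by the pronoun; coreference would bind this R-expression — blocked (Principle C).
— Laura's agent: object of the clause headed by 'fired'; is c-commanded by the pronoun; coreference would bind this R-expression — blocked (Principle C).
— Nora: object of the clause headed by 'promise'; is c-commanded by the pronoun; coreference would bind this R-expression — blocked (Principle C).
— Wendy: subject of the matrix clause; c-commands the pronoun within its binding domain — blocked (Principle B).

none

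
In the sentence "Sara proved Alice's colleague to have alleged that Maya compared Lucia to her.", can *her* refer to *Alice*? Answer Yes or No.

*her* is a pronoun; Principle B requires it to be free in its binding domain — the clause headed by 'compared'.
— Alice: possessor inside the subject DP of the clause headed by 'alleged'; does not c-command the pronoun — Principle B does not apply; allowed.

Yes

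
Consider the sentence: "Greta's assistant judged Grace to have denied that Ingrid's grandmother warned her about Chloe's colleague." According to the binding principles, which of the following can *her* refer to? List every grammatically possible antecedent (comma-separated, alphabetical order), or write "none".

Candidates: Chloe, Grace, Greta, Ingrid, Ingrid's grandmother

*her* is a pronoun; Principle B requires it to be free in its binding domain — the clause headed by 'warned'.
— Chloe: possessor inside the second object DP of the clause headed by 'warned'; is c-commanded by the pronoun; coreference would bind this R-expression — blocked (Principle C).
— Grace: subject of the clause headed by 'denied'; c-commands the pronoun but lies outside its binding domain — allowed.
— Greta: possessor inside the subject DP of the matrix clause; does not c-command the pronoun — Principle B does not apply; allowed.
— Ingrid: possessor inside the subject DP of the clause headed by 'warned'; does not c-command the pronoun — Principle B does not apply; allowed.
— Ingrid's grandmother: subject of the clause headed by 'warned'; c-commands the pronoun within its binding domain — blocked (Principle B).

Grace, Greta, Ingrid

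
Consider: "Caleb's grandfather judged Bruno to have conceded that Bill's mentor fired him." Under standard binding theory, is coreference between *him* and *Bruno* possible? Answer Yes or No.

*Bruno* is an R-expression; Principle C requires it to be free (not bound by any c-commanding expression).
— him: object of the clause headed by 'fired'; the pronoun does not c-command the R-expression — coreference allowed.

Yes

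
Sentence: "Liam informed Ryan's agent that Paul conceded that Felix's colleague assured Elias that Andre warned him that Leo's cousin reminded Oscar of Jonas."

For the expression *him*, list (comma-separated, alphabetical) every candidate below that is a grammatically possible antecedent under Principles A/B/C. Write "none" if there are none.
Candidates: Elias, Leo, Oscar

*him* is a pronoun; Principle B requires it to be free in its binding domain — the clause headed by 'warned'.
— Elias: object of the clause headed by 'assured'; c-commands the pronoun but lies outside its binding domain — allowed.
— Leo: possessor inside the subject DP of the clause headed by 'reminded'; is c-commanded by the pronoun; coreference would bind this R-expression — blocked (Principle C).
— Oscar: object of the clause headed by 'reminded'; is c-commanded by the pronoun; coreference would bind this R-expression — blocked (Principle C).

Elias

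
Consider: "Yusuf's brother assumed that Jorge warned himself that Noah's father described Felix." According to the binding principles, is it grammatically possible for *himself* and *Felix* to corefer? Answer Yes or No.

*himself* is a reflexive; Principle A requires it to be bound within its binding domain — the clause headed by 'warned'.
— Felix: object of the clause headed by 'described'; does not c-command the reflexive — cannot bind it (Principle A).

No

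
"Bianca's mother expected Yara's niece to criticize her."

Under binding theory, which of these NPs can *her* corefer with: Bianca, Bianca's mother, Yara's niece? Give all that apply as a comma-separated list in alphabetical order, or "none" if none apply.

*her* is a pronoun; Principle B requires it to be free in its binding domain — the clause headed by 'criticize'.
— Bianca: possessor inside the subject DP of the matrix clause; does not c-command the pronoun — Principle B does not apply; allowed.
— Bianca's mother: subject of the matrix clause; c-commands the pronoun but lies outside its binding domain — allowed.
— Yara's niece: subject of the clause headed by 'criticize'; c-commands the pronoun within its binding domain — blocked (Principle B).

Bianca, Bianca's mother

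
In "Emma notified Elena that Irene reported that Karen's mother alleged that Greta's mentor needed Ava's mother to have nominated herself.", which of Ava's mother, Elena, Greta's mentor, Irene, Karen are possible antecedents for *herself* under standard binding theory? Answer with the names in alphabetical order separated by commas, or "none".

Ava's mother

*herself* is a reflexive; Principle A requires it to be bound within its binding domain — the clause headed by 'nominated'.
— Ava's mother: subject of the clause headed by 'nominated'; c-commands the reflexive within its binding domain — allowed (Principle A).
— Elena: object of the matrix clause; c-commands the reflexive but lies outside its binding domain — cannot bind it (Principle A).
— Greta's mentor: subject of the clause headed by 'needed'; c-commands the reflexive but lies outside its binding domain — cannot bind it (Principle A).
— Irene: subject of the clause headed by 'reported'; c-commands the reflexive but lies outside its binding domain — cannot bind it (Principle A).
— Karen: possessor inside the subject DP of the clause headed by 'alleged'; does not c-command the reflexive — cannot bind it (Principle A).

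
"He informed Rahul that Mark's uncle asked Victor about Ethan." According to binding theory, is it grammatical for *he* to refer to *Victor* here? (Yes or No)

No

*Victor* is an R-expression; Principle C requires it to be free (not bound by any c-commanding expression).
— he: subject of the matrix clause; the pronoun c-commands the R-expression — coreference blocked (Principle C).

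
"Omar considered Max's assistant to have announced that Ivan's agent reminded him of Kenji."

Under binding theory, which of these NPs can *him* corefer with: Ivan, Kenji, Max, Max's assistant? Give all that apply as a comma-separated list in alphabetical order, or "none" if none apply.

*him* is a pronoun; Principle B requires it to be free in its binding domain — the clause headed by 'reminded'.
— Ivan: possessor inside the subject DP of the clause headed by 'reminded'; does not c-command the pronoun — Principle B does not apply; allowed.
— Kenji: second object of the clause headed by 'reminded'; is c-commanded by the pronoun; coreference would bind this R-expression — blocked (Principle C).
— Max: possessor inside the subject DP of the clause headed by 'announced'; does not c-command the pronoun — Principle B does not apply; allowed.
— Max's assistant: subject of the clause headed by 'announced'; c-commands the pronoun but lies outside its binding domain — allowed.

Ivan, Max, Max's assistant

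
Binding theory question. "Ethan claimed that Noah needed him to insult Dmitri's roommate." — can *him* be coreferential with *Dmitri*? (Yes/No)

*him* is a pronoun; Principle B requires it to be free in its binding domain — the clause headed by 'needed'.
— Dmitri: possessor inside the object DP of the clause headed by 'insult'; is c-commanded by the pronoun; coreference would bind this R-expression — blocked (Principle C).

No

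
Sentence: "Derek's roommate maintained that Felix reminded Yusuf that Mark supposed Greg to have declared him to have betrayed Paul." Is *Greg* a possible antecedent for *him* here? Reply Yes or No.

No

*him* is a pronoun; Principle B requires it to be free in its binding domain — the clause headed by 'declared'.
— Greg: subject of the clause headed by 'declared'; c-commands the pronoun within its binding domain — blocked (Principle B).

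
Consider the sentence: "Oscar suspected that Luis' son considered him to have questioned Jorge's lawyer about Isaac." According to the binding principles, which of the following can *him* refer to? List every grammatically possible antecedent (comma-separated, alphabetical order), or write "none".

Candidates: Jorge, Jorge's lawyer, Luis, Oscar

Luis, Oscar

*him* is a pronoun; Principle B requires it to be free in its binding domain — the clause headed by 'considered'.
— Jorge: possessor inside the object DP of the clause headed by 'questioned'; is c-commanded by the pronoun; coreference would bind this R-expression — blocked (Principle C).
— Jorge's lawyer: object of the clause headed by 'questioned'; is c-commanded by the pronoun; coreference would bind this R-expression — blocked (Principle C).
— Luis: possessor inside the subject DP of the clause headed by 'considered'; does not c-command the pronoun — Principle B does not apply; allowed.
— Oscar: subject of the matrix clause; c-commands the pronoun but lies outside its binding domain — allowed.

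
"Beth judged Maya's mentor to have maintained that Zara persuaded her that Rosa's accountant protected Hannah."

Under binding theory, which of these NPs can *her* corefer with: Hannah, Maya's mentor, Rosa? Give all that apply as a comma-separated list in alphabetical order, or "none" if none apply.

*her* is a pronoun; Principle B requires it to be free in its binding domain — the clause headed by 'persuaded'.
— Hannah: object of the clause headed by 'protected'; is c-commanded by the pronoun; coreference would bind this R-expression — blocked (Principle C).
— Maya's mentor: subject of the clause headed by 'maintained'; c-commands the pronoun but lies outside its binding domain — allowed.
— Rosa: possessor inside the subject DP of the clause headed by 'protected'; is c-commanded by the pronoun; coreference would bind this R-expression — blocked (Principle C).

Maya's mentor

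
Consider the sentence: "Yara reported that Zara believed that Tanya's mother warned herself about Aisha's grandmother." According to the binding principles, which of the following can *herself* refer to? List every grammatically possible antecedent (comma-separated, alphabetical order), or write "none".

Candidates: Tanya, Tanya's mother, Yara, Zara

Tanya's mother

*herself* is a reflexive; Principle A requires it to be bound within its binding domain — the clause headed by 'warned'.
— Tanya: possessor inside the subject DP of the clause headed by 'warned'; does not c-command the reflexive — cannot bind it (Principle A).
— Tanya's mother: subject of the clause headed by 'warned'; c-commands the reflexive within its binding domain — allowed (Principle A).
— Yara: subject of the matrix clause; c-commands the reflexive but lies outside its binding domain — cannot bind it (Principle A).
— Zara: subject of the clause headed by 'believed'; c-commands the reflexive but lies outside its binding domain — cannot bind it (Principle A).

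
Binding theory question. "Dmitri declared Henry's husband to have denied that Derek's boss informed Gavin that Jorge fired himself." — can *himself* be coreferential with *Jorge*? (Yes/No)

*himself* is a reflexive; Principle A requires it to be bound within its binding domain — the clause headed by 'fired'.
— Jorge: subject of the clause headed by 'fired'; c-commands the reflexive within its binding domain — allowed (Principle A).

Yes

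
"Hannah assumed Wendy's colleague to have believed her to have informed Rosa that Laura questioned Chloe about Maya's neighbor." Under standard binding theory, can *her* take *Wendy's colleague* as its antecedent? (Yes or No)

*her* is a pronoun; Principle B requires it to be free in its binding domain — the clause headed by 'believed'.
— Wendy's colleague: subject of the clause headed by 'believed'; c-commands the pronoun within its binding domain — blocked (Principle B).

No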